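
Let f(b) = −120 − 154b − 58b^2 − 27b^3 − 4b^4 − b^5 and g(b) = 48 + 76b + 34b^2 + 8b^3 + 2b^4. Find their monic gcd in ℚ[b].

Apply the Euclidean algorithm:
  −b^5 − 4b^4 − 27b^3 − 58b^2 − 154b − 120 = (−(1/2)b)(2b^4 + 8b^3 + 34b^2 + 76b + 48) + (−10b^3 − 20b^2 − 130b − 120)
  2b^4 + 8b^3 + 34b^2 + 76b + 48 = (−(1/5)b − 2/5)(−10b^3 − 20b^2 − 130b − 120) + (0)
Last nonzero remainder: −10b^3 − 20b^2 − 130b − 120. Dividing through by −10 gives the monic gcd b^3 + 2b^2 + 13b + 12.

12 + 13b + 2b^2 + b^3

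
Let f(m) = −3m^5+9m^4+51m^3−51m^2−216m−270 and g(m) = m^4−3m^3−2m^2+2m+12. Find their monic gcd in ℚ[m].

Apply the Euclidean algorithm:
  −3m^5+9m^4+51m^3−51m^2−216m−270 = (−3m)(m^4−3m^3−2m^2+2m+12) + (45m^3−45m^2−180m−270)
  m^4−3m^3−2m^2+2m+12 = ((1/45)m−2/45)(45m^3−45m^2−180m−270) + (0)
Last nonzero remainder: 45m^3−45m^2−180m−270. Dividing through by 45 gives the monic gcd m^3−m^2−4m−6.

m^3−m^2−4m−6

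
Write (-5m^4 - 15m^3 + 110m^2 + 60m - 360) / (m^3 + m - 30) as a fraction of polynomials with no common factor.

(-5m^3 - 30m^2 + 20m + 120)/(m^2 + 3m + 10)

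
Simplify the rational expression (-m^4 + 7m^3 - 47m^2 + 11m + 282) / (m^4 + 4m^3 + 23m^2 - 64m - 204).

Repeated division with remainder:
  -m^4 + 7m^3 - 47m^2 + 11m + 282 = (-1)(m^4 + 4m^3 + 23m^2 - 64m - 204) + (11m^3 - 24m^2 - 53m + 78)
  m^4 + 4m^3 + 23m^2 - 64m - 204 = ((1/11)m + 68/121)(11m^3 - 24m^2 - 53m + 78) + ((4998/121)m^2 - (4998/121)m - 29988/121)
  11m^3 - 24m^2 - 53m + 78 = ((1331/4998)m - 1573/4998)((4998/121)m^2 - (4998/121)m - 29988/121) + (0)
Last nonzero remainder: (4998/121)m^2 - (4998/121)m - 29988/121. Dividing through by 4998/121 gives the monic gcd m^2 - m - 6.
Cancel m^2 - m - 6 from numerator and denominator to get the reduced form.

(-m^2 + 6m - 47)/(m^2 + 5m + 34)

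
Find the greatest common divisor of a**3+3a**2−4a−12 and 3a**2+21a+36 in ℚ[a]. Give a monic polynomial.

Repeated division with remainder:
  a**3+3a**2−4a−12 = ((1/3)a−4/3)(3a**2+21a+36) + (12a+36)
  3a**2+21a+36 = ((1/4)a+1)(12a+36) + (0)
Last nonzero remainder: 12a+36. Dividing through by 12 gives the monic gcd a+3.

a+3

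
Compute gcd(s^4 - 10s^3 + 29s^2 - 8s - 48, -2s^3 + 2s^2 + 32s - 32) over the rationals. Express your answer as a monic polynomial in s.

s - 4

Repeated division with remainder:
  s^4 - 10s^3 + 29s^2 - 8s - 48 = (-(1/2)s + 9/2)(-2s^3 + 2s^2 + 32s - 32) + (36s^2 - 168s + 96)
  -2s^3 + 2s^2 + 32s - 32 = (-(1/18)s - 11/54)(36s^2 - 168s + 96) + ((28/9)s - 112/9)
  36s^2 - 168s + 96 = ((81/7)s - 54/7)((28/9)s - 112/9) + (0)
Last nonzero remainder: (28/9)s - 112/9. Dividing through by 28/9 gives the monic gcd s - 4.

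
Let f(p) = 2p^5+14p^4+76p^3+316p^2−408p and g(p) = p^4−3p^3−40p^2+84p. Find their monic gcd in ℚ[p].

Apply the Euclidean algorithm:
  2p^5+14p^4+76p^3+316p^2−408p = (2p+20)(p^4−3p^3−40p^2+84p) + (216p^3+948p^2−2088p)
  p^4−3p^3−40p^2+84p = ((1/216)p−133/3888)(216p^3+948p^2−2088p) + ((679/324)p^2+(679/54)p)
  216p^3+948p^2−2088p = ((69984/679)p−112752/679)((679/324)p^2+(679/54)p) + (0)
Last nonzero remainder: (679/324)p^2+(679/54)p. Dividing through by 679/324 gives the monic gcd p^2+6p.

p^2+6p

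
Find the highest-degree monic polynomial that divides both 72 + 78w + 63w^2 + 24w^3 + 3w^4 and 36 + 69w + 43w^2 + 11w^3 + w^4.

12 + 7w + w^2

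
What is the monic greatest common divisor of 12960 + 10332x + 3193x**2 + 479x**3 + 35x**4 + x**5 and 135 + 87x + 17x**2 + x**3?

By polynomial division,
  x**5 + 35x**4 + 479x**3 + 3193x**2 + 10332x + 12960 = (x**2 + 18x + 86)(x**3 + 17x**2 + 87x + 135) + (30x**2 + 420x + 1350)
  x**3 + 17x**2 + 87x + 135 = ((1/30)x + 1/10)(30x**2 + 420x + 1350) + (0)
Last nonzero remainder: 30x**2 + 420x + 1350. Dividing through by 30 gives the monic gcd x**2 + 14x + 45.

45 + 14x + x**2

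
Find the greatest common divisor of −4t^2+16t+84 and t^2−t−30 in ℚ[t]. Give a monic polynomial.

1

Apply the Euclidean algorithm:
  −4t^2+16t+84 = (−4)(t^2−t−30) + (12t−36)
  t^2−t−30 = ((1/12)t+1/6)(12t−36) + (−24)
  12t−36 = (−(1/2)t+3/2)(−24) + (0)
The last nonzero remainder is the constant −24, so the polynomials are coprime and gcd = 1.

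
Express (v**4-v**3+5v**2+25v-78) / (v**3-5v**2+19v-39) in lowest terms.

Euclidean algorithm in ℚ[v]:
  v**4-v**3+5v**2+25v-78 = (v+4)(v**3-5v**2+19v-39) + (6v**2-12v+78)
  v**3-5v**2+19v-39 = ((1/6)v-1/2)(6v**2-12v+78) + (0)
Last nonzero remainder: 6v**2-12v+78. Dividing through by 6 gives the monic gcd v**2-2v+13.
Cancel v**2-2v+13 from numerator and denominator to get the reduced form.

(v**2+v-6)/(v-3)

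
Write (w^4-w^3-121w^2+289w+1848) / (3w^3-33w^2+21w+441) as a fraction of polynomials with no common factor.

Apply the Euclidean algorithm:
  w^4-w^3-121w^2+289w+1848 = ((1/3)w+10/3)(3w^3-33w^2+21w+441) + (-18w^2+72w+378)
  3w^3-33w^2+21w+441 = (-(1/6)w+7/6)(-18w^2+72w+378) + (0)
Last nonzero remainder: -18w^2+72w+378. Dividing through by -18 gives the monic gcd w^2-4w-21.
Cancel w^2-4w-21 from numerator and denominator to get the reduced form.

(w^2+3w-88)/(3w-21)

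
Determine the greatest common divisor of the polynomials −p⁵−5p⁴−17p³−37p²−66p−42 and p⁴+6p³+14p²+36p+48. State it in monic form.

p²+6

By polynomial division,
  −p⁵−5p⁴−17p³−37p²−66p−42 = (−p+1)(p⁴+6p³+14p²+36p+48) + (−9p³−15p²−54p−90)
  p⁴+6p³+14p²+36p+48 = (−(1/9)p−13/27)(−9p³−15p²−54p−90) + ((7/9)p²+14/3)
  −9p³−15p²−54p−90 = (−(81/7)p−135/7)((7/9)p²+14/3) + (0)
Last nonzero remainder: (7/9)p²+14/3. Dividing through by 7/9 gives the monic gcd p²+6.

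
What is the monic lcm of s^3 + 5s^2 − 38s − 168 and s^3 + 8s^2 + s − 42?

Euclidean algorithm in ℚ[s]:
  s^3 + 5s^2 − 38s − 168 = (s^3 + 8s^2 + s − 42) + (−3s^2 − 39s − 126)
  s^3 + 8s^2 + s − 42 = (−(1/3)s + 5/3)(−3s^2 − 39s − 126) + (24s + 168)
  −3s^2 − 39s − 126 = (−(1/8)s − 3/4)(24s + 168) + (0)
Last nonzero remainder: 24s + 168. Dividing through by 24 gives the monic gcd s + 7.
Then lcm(f, g) = f·g / gcd(f, g); expanding and making the result monic gives the answer.

s^5 + 6s^4 − 39s^3 − 236s^2 + 60s + 1008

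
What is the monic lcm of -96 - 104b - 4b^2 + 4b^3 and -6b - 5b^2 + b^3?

-24b - 26b^2 - b^3 + b^4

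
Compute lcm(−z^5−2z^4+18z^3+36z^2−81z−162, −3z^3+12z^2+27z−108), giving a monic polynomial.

By polynomial division,
  −z^5−2z^4+18z^3+36z^2−81z−162 = ((1/3)z^2+2z+5)(−3z^3+12z^2+27z−108) + (−42z^2+378)
  −3z^3+12z^2+27z−108 = ((1/14)z−2/7)(−42z^2+378) + (0)
Last nonzero remainder: −42z^2+378. Dividing through by −42 gives the monic gcd z^2−9.
Then lcm(f, g) = f·g / gcd(f, g); expanding and making the result monic gives the answer.

z^6−2z^5−26z^4+36z^3+225z^2−162z−648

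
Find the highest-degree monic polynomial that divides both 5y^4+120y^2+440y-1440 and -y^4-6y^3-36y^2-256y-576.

y^3+2y^2+28y+144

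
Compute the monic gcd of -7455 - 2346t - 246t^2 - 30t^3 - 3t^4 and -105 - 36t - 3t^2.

35 + 12t + t^2

Repeated division with remainder:
  -3t^4 - 30t^3 - 246t^2 - 2346t - 7455 = (t^2 - 2t + 71)(-3t^2 - 36t - 105) + (0)
Last nonzero remainder: -3t^2 - 36t - 105. Dividing through by -3 gives the monic gcd t^2 + 12t + 35.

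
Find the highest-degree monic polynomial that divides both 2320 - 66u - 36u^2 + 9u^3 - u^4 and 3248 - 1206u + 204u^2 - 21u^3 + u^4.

Apply the Euclidean algorithm:
  -u^4 + 9u^3 - 36u^2 - 66u + 2320 = (-1)(u^4 - 21u^3 + 204u^2 - 1206u + 3248) + (-12u^3 + 168u^2 - 1272u + 5568)
  u^4 - 21u^3 + 204u^2 - 1206u + 3248 = (-(1/12)u + 7/12)(-12u^3 + 168u^2 - 1272u + 5568) + (0)
Last nonzero remainder: -12u^3 + 168u^2 - 1272u + 5568. Dividing through by -12 gives the monic gcd u^3 - 14u^2 + 106u - 464.

-464 + 106u - 14u^2 + u^3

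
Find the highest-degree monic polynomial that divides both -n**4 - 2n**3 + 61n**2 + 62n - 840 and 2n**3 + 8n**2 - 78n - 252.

By polynomial division,
  -n**4 - 2n**3 + 61n**2 + 62n - 840 = (-(1/2)n + 1)(2n**3 + 8n**2 - 78n - 252) + (14n**2 + 14n - 588)
  2n**3 + 8n**2 - 78n - 252 = ((1/7)n + 3/7)(14n**2 + 14n - 588) + (0)
Last nonzero remainder: 14n**2 + 14n - 588. Dividing through by 14 gives the monic gcd n**2 + n - 42.

n**2 + n - 42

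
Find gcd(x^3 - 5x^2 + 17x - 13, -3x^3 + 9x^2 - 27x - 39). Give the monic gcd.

x^2 - 4x + 13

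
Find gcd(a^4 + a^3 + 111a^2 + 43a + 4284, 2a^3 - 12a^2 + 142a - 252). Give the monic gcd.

Euclidean algorithm in ℚ[a]:
  a^4 + a^3 + 111a^2 + 43a + 4284 = ((1/2)a + 7/2)(2a^3 - 12a^2 + 142a - 252) + (82a^2 - 328a + 5166)
  2a^3 - 12a^2 + 142a - 252 = ((1/41)a - 2/41)(82a^2 - 328a + 5166) + (0)
Last nonzero remainder: 82a^2 - 328a + 5166. Dividing through by 82 gives the monic gcd a^2 - 4a + 63.

a^2 - 4a + 63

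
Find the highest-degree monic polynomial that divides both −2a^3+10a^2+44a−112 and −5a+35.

Repeated division with remainder:
  −2a^3+10a^2+44a−112 = ((2/5)a^2+(4/5)a−16/5)(−5a+35) + (0)
Last nonzero remainder: −5a+35. Dividing through by −5 gives the monic gcd a−7.

a−7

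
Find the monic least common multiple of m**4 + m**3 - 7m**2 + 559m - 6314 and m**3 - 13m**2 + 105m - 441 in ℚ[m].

m**6 - 5m**5 + 50m**4 + 664m**3 - 10109m**2 + 73101m - 397782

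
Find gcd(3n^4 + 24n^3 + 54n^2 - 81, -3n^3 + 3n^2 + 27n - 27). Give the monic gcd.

Euclidean algorithm in ℚ[n]:
  3n^4 + 24n^3 + 54n^2 - 81 = (-n - 9)(-3n^3 + 3n^2 + 27n - 27) + (108n^2 + 216n - 324)
  -3n^3 + 3n^2 + 27n - 27 = (-(1/36)n + 1/12)(108n^2 + 216n - 324) + (0)
Last nonzero remainder: 108n^2 + 216n - 324. Dividing through by 108 gives the monic gcd n^2 + 2n - 3.

n^2 + 2n - 3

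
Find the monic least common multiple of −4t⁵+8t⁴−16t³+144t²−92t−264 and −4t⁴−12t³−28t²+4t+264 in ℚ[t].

t⁶+t⁵−2t⁴−24t³−85t²+135t+198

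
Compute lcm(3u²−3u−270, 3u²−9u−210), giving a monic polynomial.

u³+6u²−97u−630

Apply the Euclidean algorithm:
  3u²−3u−270 = (3u²−9u−210) + (6u−60)
  3u²−9u−210 = ((1/2)u+7/2)(6u−60) + (0)
Last nonzero remainder: 6u−60. Dividing through by 6 gives the monic gcd u−10.
Then lcm(f, g) = f·g / gcd(f, g); expanding and making the result monic gives the answer.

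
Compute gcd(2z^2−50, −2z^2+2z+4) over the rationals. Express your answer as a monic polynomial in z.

1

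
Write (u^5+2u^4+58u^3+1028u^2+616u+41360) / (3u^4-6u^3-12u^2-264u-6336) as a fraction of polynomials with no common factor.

Euclidean algorithm in ℚ[u]:
  u^5+2u^4+58u^3+1028u^2+616u+41360 = ((1/3)u+4/3)(3u^4-6u^3-12u^2-264u-6336) + (70u^3+1132u^2+3080u+49808)
  3u^4-6u^3-12u^2-264u-6336 = ((3/70)u-954/1225)(70u^3+1132u^2+3080u+49808) + ((903528/1225)u^2+39755232/1225)
  70u^3+1132u^2+3080u+49808 = ((42875/451764)u+346675/225882)((903528/1225)u^2+39755232/1225) + (0)
Last nonzero remainder: (903528/1225)u^2+39755232/1225. Dividing through by 903528/1225 gives the monic gcd u^2+44.
Cancel u^2+44 from numerator and denominator to get the reduced form.

(u^3+2u^2+14u+940)/(3u^2-6u-144)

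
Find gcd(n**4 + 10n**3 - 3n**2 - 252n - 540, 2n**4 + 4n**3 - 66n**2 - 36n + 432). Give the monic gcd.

Euclidean algorithm in ℚ[n]:
  n**4 + 10n**3 - 3n**2 - 252n - 540 = (1/2)(2n**4 + 4n**3 - 66n**2 - 36n + 432) + (8n**3 + 30n**2 - 234n - 756)
  2n**4 + 4n**3 - 66n**2 - 36n + 432 = ((1/4)n - 7/16)(8n**3 + 30n**2 - 234n - 756) + ((45/8)n**2 + (405/8)n + 405/4)
  8n**3 + 30n**2 - 234n - 756 = ((64/45)n - 112/15)((45/8)n**2 + (405/8)n + 405/4) + (0)
Last nonzero remainder: (45/8)n**2 + (405/8)n + 405/4. Dividing through by 45/8 gives the monic gcd n**2 + 9n + 18.

n**2 + 9n + 18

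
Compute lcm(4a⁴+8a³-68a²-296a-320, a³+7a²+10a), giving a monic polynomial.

Repeated division with remainder:
  4a⁴+8a³-68a²-296a-320 = (4a-20)(a³+7a²+10a) + (32a²-96a-320)
  a³+7a²+10a = ((1/32)a+5/16)(32a²-96a-320) + (50a+100)
  32a²-96a-320 = ((16/25)a-16/5)(50a+100) + (0)
Last nonzero remainder: 50a+100. Dividing through by 50 gives the monic gcd a+2.
Then lcm(f, g) = f·g / gcd(f, g); expanding and making the result monic gives the answer.

a⁶+7a⁵-7a⁴-159a³-450a²-400a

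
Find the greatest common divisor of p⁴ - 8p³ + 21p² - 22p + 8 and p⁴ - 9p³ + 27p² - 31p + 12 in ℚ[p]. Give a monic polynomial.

p³ - 6p² + 9p - 4

Euclidean algorithm in ℚ[p]:
  p⁴ - 8p³ + 21p² - 22p + 8 = (p⁴ - 9p³ + 27p² - 31p + 12) + (p³ - 6p² + 9p - 4)
  p⁴ - 9p³ + 27p² - 31p + 12 = (p - 3)(p³ - 6p² + 9p - 4) + (0)
The last nonzero remainder p³ - 6p² + 9p - 4 is already monic.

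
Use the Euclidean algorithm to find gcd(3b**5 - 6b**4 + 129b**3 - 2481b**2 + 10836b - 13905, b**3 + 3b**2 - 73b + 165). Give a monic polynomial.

Repeated division with remainder:
  3b**5 - 6b**4 + 129b**3 - 2481b**2 + 10836b - 13905 = (3b**2 - 15b + 393)(b**3 + 3b**2 - 73b + 165) + (-5250b**2 + 42000b - 78750)
  b**3 + 3b**2 - 73b + 165 = (-(1/5250)b - 11/5250)(-5250b**2 + 42000b - 78750) + (0)
Last nonzero remainder: -5250b**2 + 42000b - 78750. Dividing through by -5250 gives the monic gcd b**2 - 8b + 15.

b**2 - 8b + 15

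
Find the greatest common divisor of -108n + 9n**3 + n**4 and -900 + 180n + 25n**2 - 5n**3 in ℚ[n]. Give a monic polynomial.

Euclidean algorithm in ℚ[n]:
  n**4 + 9n**3 - 108n = (-(1/5)n - 14/5)(-5n**3 + 25n**2 + 180n - 900) + (106n**2 + 216n - 2520)
  -5n**3 + 25n**2 + 180n - 900 = (-(5/106)n + 1865/5618)(106n**2 + 216n - 2520) + (-(29700/2809)n - 178200/2809)
  106n**2 + 216n - 2520 = (-(148877/14850)n + 19663/495)(-(29700/2809)n - 178200/2809) + (0)
Last nonzero remainder: -(29700/2809)n - 178200/2809. Dividing through by -29700/2809 gives the monic gcd n + 6.

6 + n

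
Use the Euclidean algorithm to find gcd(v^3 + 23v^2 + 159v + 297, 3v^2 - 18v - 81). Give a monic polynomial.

v + 3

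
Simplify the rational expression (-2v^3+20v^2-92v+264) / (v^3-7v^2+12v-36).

(-2v^2+8v-44)/(v^2-v+6)

Apply the Euclidean algorithm:
  -2v^3+20v^2-92v+264 = (-2)(v^3-7v^2+12v-36) + (6v^2-68v+192)
  v^3-7v^2+12v-36 = ((1/6)v+13/18)(6v^2-68v+192) + ((262/9)v-524/3)
  6v^2-68v+192 = ((27/131)v-144/131)((262/9)v-524/3) + (0)
Last nonzero remainder: (262/9)v-524/3. Dividing through by 262/9 gives the monic gcd v-6.
Cancel v-6 from numerator and denominator to get the reduced form.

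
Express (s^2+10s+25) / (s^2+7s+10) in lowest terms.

(s+5)/(s+2)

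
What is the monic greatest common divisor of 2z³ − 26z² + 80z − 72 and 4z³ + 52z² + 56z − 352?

Repeated division with remainder:
  2z³ − 26z² + 80z − 72 = (1/2)(4z³ + 52z² + 56z − 352) + (−52z² + 52z + 104)
  4z³ + 52z² + 56z − 352 = (−(1/13)z − 14/13)(−52z² + 52z + 104) + (120z − 240)
  −52z² + 52z + 104 = (−(13/30)z − 13/30)(120z − 240) + (0)
Last nonzero remainder: 120z − 240. Dividing through by 120 gives the monic gcd z − 2.

z − 2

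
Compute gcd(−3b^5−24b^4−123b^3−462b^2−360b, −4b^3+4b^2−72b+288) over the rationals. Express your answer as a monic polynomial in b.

b^2+2b+24

Apply the Euclidean algorithm:
  −3b^5−24b^4−123b^3−462b^2−360b = ((3/4)b^2+(27/4)b+24)(−4b^3+4b^2−72b+288) + (−288b^2−576b−6912)
  −4b^3+4b^2−72b+288 = ((1/72)b−1/24)(−288b^2−576b−6912) + (0)
Last nonzero remainder: −288b^2−576b−6912. Dividing through by −288 gives the monic gcd b^2+2b+24.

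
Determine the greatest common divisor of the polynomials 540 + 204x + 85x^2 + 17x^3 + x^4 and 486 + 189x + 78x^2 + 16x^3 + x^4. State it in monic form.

Repeated division with remainder:
  x^4 + 17x^3 + 85x^2 + 204x + 540 = (x^4 + 16x^3 + 78x^2 + 189x + 486) + (x^3 + 7x^2 + 15x + 54)
  x^4 + 16x^3 + 78x^2 + 189x + 486 = (x + 9)(x^3 + 7x^2 + 15x + 54) + (0)
The last nonzero remainder x^3 + 7x^2 + 15x + 54 is already monic.

54 + 15x + 7x^2 + x^3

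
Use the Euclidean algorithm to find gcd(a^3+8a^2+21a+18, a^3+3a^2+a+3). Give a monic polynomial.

By polynomial division,
  a^3+8a^2+21a+18 = (a^3+3a^2+a+3) + (5a^2+20a+15)
  a^3+3a^2+a+3 = ((1/5)a-1/5)(5a^2+20a+15) + (2a+6)
  5a^2+20a+15 = ((5/2)a+5/2)(2a+6) + (0)
Last nonzero remainder: 2a+6. Dividing through by 2 gives the monic gcd a+3.

a+3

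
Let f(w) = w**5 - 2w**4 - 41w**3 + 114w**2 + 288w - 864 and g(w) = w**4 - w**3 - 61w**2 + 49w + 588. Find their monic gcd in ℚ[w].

w**2 - w - 12

By polynomial division,
  w**5 - 2w**4 - 41w**3 + 114w**2 + 288w - 864 = (w - 1)(w**4 - w**3 - 61w**2 + 49w + 588) + (19w**3 + 4w**2 - 251w - 276)
  w**4 - w**3 - 61w**2 + 49w + 588 = ((1/19)w - 23/361)(19w**3 + 4w**2 - 251w - 276) + (-(17160/361)w**2 + (17160/361)w + 205920/361)
  19w**3 + 4w**2 - 251w - 276 = (-(6859/17160)w - 8303/17160)(-(17160/361)w**2 + (17160/361)w + 205920/361) + (0)
Last nonzero remainder: -(17160/361)w**2 + (17160/361)w + 205920/361. Dividing through by -17160/361 gives the monic gcd w**2 - w - 12.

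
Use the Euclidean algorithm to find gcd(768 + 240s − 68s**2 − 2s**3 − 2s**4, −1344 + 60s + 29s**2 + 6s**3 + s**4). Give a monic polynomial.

−192 + 36s − s**2 + s**3

Apply the Euclidean algorithm:
  −2s**4 − 2s**3 − 68s**2 + 240s + 768 = (−2)(s**4 + 6s**3 + 29s**2 + 60s − 1344) + (10s**3 − 10s**2 + 360s − 1920)
  s**4 + 6s**3 + 29s**2 + 60s − 1344 = ((1/10)s + 7/10)(10s**3 − 10s**2 + 360s − 1920) + (0)
Last nonzero remainder: 10s**3 − 10s**2 + 360s − 1920. Dividing through by 10 gives the monic gcd s**3 − s**2 + 36s − 192.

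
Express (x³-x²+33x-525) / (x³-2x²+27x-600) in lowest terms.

(x-7)/(x-8)

Repeated division with remainder:
  x³-x²+33x-525 = (x³-2x²+27x-600) + (x²+6x+75)
  x³-2x²+27x-600 = (x-8)(x²+6x+75) + (0)
The last nonzero remainder x²+6x+75 is already monic.
Cancel x²+6x+75 from numerator and denominator to get the reduced form.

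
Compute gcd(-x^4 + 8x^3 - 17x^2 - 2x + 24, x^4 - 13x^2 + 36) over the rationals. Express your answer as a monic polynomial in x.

x^2 - 5x + 6

Repeated division with remainder:
  -x^4 + 8x^3 - 17x^2 - 2x + 24 = (-1)(x^4 - 13x^2 + 36) + (8x^3 - 30x^2 - 2x + 60)
  x^4 - 13x^2 + 36 = ((1/8)x + 15/32)(8x^3 - 30x^2 - 2x + 60) + ((21/16)x^2 - (105/16)x + 63/8)
  8x^3 - 30x^2 - 2x + 60 = ((128/21)x + 160/21)((21/16)x^2 - (105/16)x + 63/8) + (0)
Last nonzero remainder: (21/16)x^2 - (105/16)x + 63/8. Dividing through by 21/16 gives the monic gcd x^2 - 5x + 6.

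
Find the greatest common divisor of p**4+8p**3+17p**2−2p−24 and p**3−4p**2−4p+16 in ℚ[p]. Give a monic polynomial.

p+2

By polynomial division,
  p**4+8p**3+17p**2−2p−24 = (p+12)(p**3−4p**2−4p+16) + (69p**2+30p−216)
  p**3−4p**2−4p+16 = ((1/69)p−34/529)(69p**2+30p−216) + ((560/529)p+1120/529)
  69p**2+30p−216 = ((36501/560)p−14283/140)((560/529)p+1120/529) + (0)
Last nonzero remainder: (560/529)p+1120/529. Dividing through by 560/529 gives the monic gcd p+2.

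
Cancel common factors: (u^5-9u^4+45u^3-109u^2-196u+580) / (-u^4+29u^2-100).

Euclidean algorithm in ℚ[u]:
  u^5-9u^4+45u^3-109u^2-196u+580 = (-u+9)(-u^4+29u^2-100) + (74u^3-370u^2-296u+1480)
  -u^4+29u^2-100 = (-(1/74)u-5/74)(74u^3-370u^2-296u+1480) + (0)
Last nonzero remainder: 74u^3-370u^2-296u+1480. Dividing through by 74 gives the monic gcd u^3-5u^2-4u+20.
Cancel u^3-5u^2-4u+20 from numerator and denominator to get the reduced form.

(-u^2+4u-29)/(u+5)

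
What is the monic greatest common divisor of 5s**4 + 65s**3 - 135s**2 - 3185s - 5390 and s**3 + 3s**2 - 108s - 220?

s**2 + 13s + 22

Repeated division with remainder:
  5s**4 + 65s**3 - 135s**2 - 3185s - 5390 = (5s + 50)(s**3 + 3s**2 - 108s - 220) + (255s**2 + 3315s + 5610)
  s**3 + 3s**2 - 108s - 220 = ((1/255)s - 2/51)(255s**2 + 3315s + 5610) + (0)
Last nonzero remainder: 255s**2 + 3315s + 5610. Dividing through by 255 gives the monic gcd s**2 + 13s + 22.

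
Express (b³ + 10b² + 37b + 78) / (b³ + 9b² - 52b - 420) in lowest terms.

Apply the Euclidean algorithm:
  b³ + 10b² + 37b + 78 = (b³ + 9b² - 52b - 420) + (b² + 89b + 498)
  b³ + 9b² - 52b - 420 = (b - 80)(b² + 89b + 498) + (6570b + 39420)
  b² + 89b + 498 = ((1/6570)b + 83/6570)(6570b + 39420) + (0)
Last nonzero remainder: 6570b + 39420. Dividing through by 6570 gives the monic gcd b + 6.
Cancel b + 6 from numerator and denominator to get the reduced form.

(b² + 4b + 13)/(b² + 3b - 70)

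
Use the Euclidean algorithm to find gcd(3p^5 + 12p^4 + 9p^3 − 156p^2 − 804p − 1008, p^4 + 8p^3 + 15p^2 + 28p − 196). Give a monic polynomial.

p^2 + 3p + 14

By polynomial division,
  3p^5 + 12p^4 + 9p^3 − 156p^2 − 804p − 1008 = (3p − 12)(p^4 + 8p^3 + 15p^2 + 28p − 196) + (60p^3 − 60p^2 + 120p − 3360)
  p^4 + 8p^3 + 15p^2 + 28p − 196 = ((1/60)p + 3/20)(60p^3 − 60p^2 + 120p − 3360) + (22p^2 + 66p + 308)
  60p^3 − 60p^2 + 120p − 3360 = ((30/11)p − 120/11)(22p^2 + 66p + 308) + (0)
Last nonzero remainder: 22p^2 + 66p + 308. Dividing through by 22 gives the monic gcd p^2 + 3p + 14.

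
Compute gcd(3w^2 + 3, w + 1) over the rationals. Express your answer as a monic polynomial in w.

By polynomial division,
  3w^2 + 3 = (3w - 3)(w + 1) + (6)
  w + 1 = ((1/6)w + 1/6)(6) + (0)
The last nonzero remainder is the constant 6, so the polynomials are coprime and gcd = 1.

1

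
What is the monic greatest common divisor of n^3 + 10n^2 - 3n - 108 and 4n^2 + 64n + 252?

n + 9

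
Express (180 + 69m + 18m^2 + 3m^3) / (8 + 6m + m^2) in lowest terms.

(45 + 6m + 3m^2)/(2 + m)

Repeated division with remainder:
  3m^3 + 18m^2 + 69m + 180 = (3m)(m^2 + 6m + 8) + (45m + 180)
  m^2 + 6m + 8 = ((1/45)m + 2/45)(45m + 180) + (0)
Last nonzero remainder: 45m + 180. Dividing through by 45 gives the monic gcd m + 4.
Cancel m + 4 from numerator and denominator to get the reduced form.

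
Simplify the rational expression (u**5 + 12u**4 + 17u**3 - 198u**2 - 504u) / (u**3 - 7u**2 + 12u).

(u**3 + 16u**2 + 81u + 126)/(u - 3)

Euclidean algorithm in ℚ[u]:
  u**5 + 12u**4 + 17u**3 - 198u**2 - 504u = (u**2 + 19u + 138)(u**3 - 7u**2 + 12u) + (540u**2 - 2160u)
  u**3 - 7u**2 + 12u = ((1/540)u - 1/180)(540u**2 - 2160u) + (0)
Last nonzero remainder: 540u**2 - 2160u. Dividing through by 540 gives the monic gcd u**2 - 4u.
Cancel u**2 - 4u from numerator and denominator to get the reduced form.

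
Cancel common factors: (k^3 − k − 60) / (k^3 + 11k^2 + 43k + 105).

(k − 4)/(k + 7)

By polynomial division,
  k^3 − k − 60 = (k^3 + 11k^2 + 43k + 105) + (−11k^2 − 44k − 165)
  k^3 + 11k^2 + 43k + 105 = (−(1/11)k − 7/11)(−11k^2 − 44k − 165) + (0)
Last nonzero remainder: −11k^2 − 44k − 165. Dividing through by −11 gives the monic gcd k^2 + 4k + 15.
Cancel k^2 + 4k + 15 from numerator and denominator to get the reduced form.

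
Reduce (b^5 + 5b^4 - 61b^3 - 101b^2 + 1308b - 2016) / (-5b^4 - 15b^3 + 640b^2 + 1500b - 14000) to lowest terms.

Euclidean algorithm in ℚ[b]:
  b^5 + 5b^4 - 61b^3 - 101b^2 + 1308b - 2016 = (-(1/5)b - 2/5)(-5b^4 - 15b^3 + 640b^2 + 1500b - 14000) + (61b^3 + 455b^2 - 892b - 7616)
  -5b^4 - 15b^3 + 640b^2 + 1500b - 14000 = (-(5/61)b + 1360/3721)(61b^3 + 455b^2 - 892b - 7616) + ((1490580/3721)b^2 + (4471740/3721)b - 41736240/3721)
  61b^3 + 455b^2 - 892b - 7616 = ((226981/1490580)b + 253028/372645)((1490580/3721)b^2 + (4471740/3721)b - 41736240/3721) + (0)
Last nonzero remainder: (1490580/3721)b^2 + (4471740/3721)b - 41736240/3721. Dividing through by 1490580/3721 gives the monic gcd b^2 + 3b - 28.
Cancel b^2 + 3b - 28 from numerator and denominator to get the reduced form.

(-b^3 - 2b^2 + 39b - 72)/(5b^2 - 500)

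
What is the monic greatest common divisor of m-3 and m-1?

1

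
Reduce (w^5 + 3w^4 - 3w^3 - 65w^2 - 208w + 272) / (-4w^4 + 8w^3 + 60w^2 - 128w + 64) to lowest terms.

(-w^2 - 4w - 17)/(4w - 4)

Repeated division with remainder:
  w^5 + 3w^4 - 3w^3 - 65w^2 - 208w + 272 = (-(1/4)w - 5/4)(-4w^4 + 8w^3 + 60w^2 - 128w + 64) + (22w^3 - 22w^2 - 352w + 352)
  -4w^4 + 8w^3 + 60w^2 - 128w + 64 = (-(2/11)w + 2/11)(22w^3 - 22w^2 - 352w + 352) + (0)
Last nonzero remainder: 22w^3 - 22w^2 - 352w + 352. Dividing through by 22 gives the monic gcd w^3 - w^2 - 16w + 16.
Cancel w^3 - w^2 - 16w + 16 from numerator and denominator to get the reduced form.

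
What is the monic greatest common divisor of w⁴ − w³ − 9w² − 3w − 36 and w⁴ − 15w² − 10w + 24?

Repeated division with remainder:
  w⁴ − w³ − 9w² − 3w − 36 = (w⁴ − 15w² − 10w + 24) + (−w³ + 6w² + 7w − 60)
  w⁴ − 15w² − 10w + 24 = (−w − 6)(−w³ + 6w² + 7w − 60) + (28w² − 28w − 336)
  −w³ + 6w² + 7w − 60 = (−(1/28)w + 5/28)(28w² − 28w − 336) + (0)
Last nonzero remainder: 28w² − 28w − 336. Dividing through by 28 gives the monic gcd w² − w − 12.

w² − w − 12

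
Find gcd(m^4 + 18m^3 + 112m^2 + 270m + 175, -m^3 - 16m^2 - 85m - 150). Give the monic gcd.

m^2 + 10m + 25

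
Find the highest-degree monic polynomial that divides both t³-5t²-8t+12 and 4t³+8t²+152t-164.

Repeated division with remainder:
  t³-5t²-8t+12 = (1/4)(4t³+8t²+152t-164) + (-7t²-46t+53)
  4t³+8t²+152t-164 = (-(4/7)t+128/49)(-7t²-46t+53) + ((14820/49)t-14820/49)
  -7t²-46t+53 = (-(343/14820)t-2597/14820)((14820/49)t-14820/49) + (0)
Last nonzero remainder: (14820/49)t-14820/49. Dividing through by 14820/49 gives the monic gcd t-1.

t-1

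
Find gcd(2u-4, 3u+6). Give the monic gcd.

1

Repeated division with remainder:
  2u-4 = (2/3)(3u+6) + (-8)
  3u+6 = (-(3/8)u-3/4)(-8) + (0)
The last nonzero remainder is the constant -8, so the polynomials are coprime and gcd = 1.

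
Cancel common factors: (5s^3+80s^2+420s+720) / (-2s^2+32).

Repeated division with remainder:
  5s^3+80s^2+420s+720 = (-(5/2)s-40)(-2s^2+32) + (500s+2000)
  -2s^2+32 = (-(1/250)s+2/125)(500s+2000) + (0)
Last nonzero remainder: 500s+2000. Dividing through by 500 gives the monic gcd s+4.
Cancel s+4 from numerator and denominator to get the reduced form.

(-5s^2-60s-180)/(2s-8)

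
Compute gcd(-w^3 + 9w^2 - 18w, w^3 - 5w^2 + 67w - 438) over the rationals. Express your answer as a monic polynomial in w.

w - 6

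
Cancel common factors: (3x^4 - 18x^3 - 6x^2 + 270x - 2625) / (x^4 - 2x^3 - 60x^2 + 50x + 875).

By polynomial division,
  3x^4 - 18x^3 - 6x^2 + 270x - 2625 = (3)(x^4 - 2x^3 - 60x^2 + 50x + 875) + (-12x^3 + 174x^2 + 120x - 5250)
  x^4 - 2x^3 - 60x^2 + 50x + 875 = (-(1/12)x - 25/24)(-12x^3 + 174x^2 + 120x - 5250) + ((525/4)x^2 - (525/2)x - 18375/4)
  -12x^3 + 174x^2 + 120x - 5250 = (-(16/175)x + 8/7)((525/4)x^2 - (525/2)x - 18375/4) + (0)
Last nonzero remainder: (525/4)x^2 - (525/2)x - 18375/4. Dividing through by 525/4 gives the monic gcd x^2 - 2x - 35.
Cancel x^2 - 2x - 35 from numerator and denominator to get the reduced form.

(3x^2 - 12x + 75)/(x^2 - 25)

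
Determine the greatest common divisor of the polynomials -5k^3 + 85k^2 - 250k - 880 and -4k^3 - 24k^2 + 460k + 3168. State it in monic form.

Euclidean algorithm in ℚ[k]:
  -5k^3 + 85k^2 - 250k - 880 = (5/4)(-4k^3 - 24k^2 + 460k + 3168) + (115k^2 - 825k - 4840)
  -4k^3 - 24k^2 + 460k + 3168 = (-(4/115)k - 1212/2645)(115k^2 - 825k - 4840) + (-(45696/529)k + 502656/529)
  115k^2 - 825k - 4840 = (-(60835/45696)k - 29095/5712)(-(45696/529)k + 502656/529) + (0)
Last nonzero remainder: -(45696/529)k + 502656/529. Dividing through by -45696/529 gives the monic gcd k - 11.

k - 11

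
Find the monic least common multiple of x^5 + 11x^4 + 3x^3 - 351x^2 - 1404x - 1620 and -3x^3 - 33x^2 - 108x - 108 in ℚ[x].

Apply the Euclidean algorithm:
  x^5 + 11x^4 + 3x^3 - 351x^2 - 1404x - 1620 = (-(1/3)x^2 + 11)(-3x^3 - 33x^2 - 108x - 108) + (-24x^2 - 216x - 432)
  -3x^3 - 33x^2 - 108x - 108 = ((1/8)x + 1/4)(-24x^2 - 216x - 432) + (0)
Last nonzero remainder: -24x^2 - 216x - 432. Dividing through by -24 gives the monic gcd x^2 + 9x + 18.
Then lcm(f, g) = f·g / gcd(f, g); expanding and making the result monic gives the answer.

x^6 + 13x^5 + 25x^4 - 345x^3 - 2106x^2 - 4428x - 3240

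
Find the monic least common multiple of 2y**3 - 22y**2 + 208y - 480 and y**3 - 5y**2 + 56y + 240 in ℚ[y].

y**4 - 8y**3 + 71y**2 + 72y - 720

Apply the Euclidean algorithm:
  2y**3 - 22y**2 + 208y - 480 = (2)(y**3 - 5y**2 + 56y + 240) + (-12y**2 + 96y - 960)
  y**3 - 5y**2 + 56y + 240 = (-(1/12)y - 1/4)(-12y**2 + 96y - 960) + (0)
Last nonzero remainder: -12y**2 + 96y - 960. Dividing through by -12 gives the monic gcd y**2 - 8y + 80.
Then lcm(f, g) = f·g / gcd(f, g); expanding and making the result monic gives the answer.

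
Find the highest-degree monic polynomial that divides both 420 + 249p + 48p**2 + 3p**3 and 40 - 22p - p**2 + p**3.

5 + p

Apply the Euclidean algorithm:
  3p**3 + 48p**2 + 249p + 420 = (3)(p**3 - p**2 - 22p + 40) + (51p**2 + 315p + 300)
  p**3 - p**2 - 22p + 40 = ((1/51)p - 122/867)(51p**2 + 315p + 300) + ((4752/289)p + 23760/289)
  51p**2 + 315p + 300 = ((4913/1584)p + 1445/396)((4752/289)p + 23760/289) + (0)
Last nonzero remainder: (4752/289)p + 23760/289. Dividing through by 4752/289 gives the monic gcd p + 5.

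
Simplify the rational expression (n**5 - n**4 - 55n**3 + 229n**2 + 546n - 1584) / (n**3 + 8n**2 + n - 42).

(n**3 - 2n**2 - 47n + 264)/(n + 7)

Euclidean algorithm in ℚ[n]:
  n**5 - n**4 - 55n**3 + 229n**2 + 546n - 1584 = (n**2 - 9n + 16)(n**3 + 8n**2 + n - 42) + (152n**2 + 152n - 912)
  n**3 + 8n**2 + n - 42 = ((1/152)n + 7/152)(152n**2 + 152n - 912) + (0)
Last nonzero remainder: 152n**2 + 152n - 912. Dividing through by 152 gives the monic gcd n**2 + n - 6.
Cancel n**2 + n - 6 from numerator and denominator to get the reduced form.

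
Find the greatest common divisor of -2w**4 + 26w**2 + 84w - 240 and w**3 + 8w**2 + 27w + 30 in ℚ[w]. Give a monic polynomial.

Apply the Euclidean algorithm:
  -2w**4 + 26w**2 + 84w - 240 = (-2w + 16)(w**3 + 8w**2 + 27w + 30) + (-48w**2 - 288w - 720)
  w**3 + 8w**2 + 27w + 30 = (-(1/48)w - 1/24)(-48w**2 - 288w - 720) + (0)
Last nonzero remainder: -48w**2 - 288w - 720. Dividing through by -48 gives the monic gcd w**2 + 6w + 15.

w**2 + 6w + 15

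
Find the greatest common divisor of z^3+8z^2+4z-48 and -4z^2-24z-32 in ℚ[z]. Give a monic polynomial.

z+4

Apply the Euclidean algorithm:
  z^3+8z^2+4z-48 = (-(1/4)z-1/2)(-4z^2-24z-32) + (-16z-64)
  -4z^2-24z-32 = ((1/4)z+1/2)(-16z-64) + (0)
Last nonzero remainder: -16z-64. Dividing through by -16 gives the monic gcd z+4.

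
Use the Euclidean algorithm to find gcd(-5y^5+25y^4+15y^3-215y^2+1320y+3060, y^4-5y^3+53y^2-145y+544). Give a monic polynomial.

y^2-4y+17

By polynomial division,
  -5y^5+25y^4+15y^3-215y^2+1320y+3060 = (-5y)(y^4-5y^3+53y^2-145y+544) + (280y^3-940y^2+4040y+3060)
  y^4-5y^3+53y^2-145y+544 = ((1/280)y-23/3920)(280y^3-940y^2+4040y+3060) + ((6479/196)y^2-(6479/49)y+110143/196)
  280y^3-940y^2+4040y+3060 = ((54880/6479)y+35280/6479)((6479/196)y^2-(6479/49)y+110143/196) + (0)
Last nonzero remainder: (6479/196)y^2-(6479/49)y+110143/196. Dividing through by 6479/196 gives the monic gcd y^2-4y+17.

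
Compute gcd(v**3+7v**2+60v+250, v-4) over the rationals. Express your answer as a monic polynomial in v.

1

Apply the Euclidean algorithm:
  v**3+7v**2+60v+250 = (v**2+11v+104)(v-4) + (666)
  v-4 = ((1/666)v-2/333)(666) + (0)
The last nonzero remainder is the constant 666, so the polynomials are coprime and gcd = 1.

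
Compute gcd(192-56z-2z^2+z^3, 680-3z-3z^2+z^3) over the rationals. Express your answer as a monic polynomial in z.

8+z

Euclidean algorithm in ℚ[z]:
  z^3-2z^2-56z+192 = (z^3-3z^2-3z+680) + (z^2-53z-488)
  z^3-3z^2-3z+680 = (z+50)(z^2-53z-488) + (3135z+25080)
  z^2-53z-488 = ((1/3135)z-61/3135)(3135z+25080) + (0)
Last nonzero remainder: 3135z+25080. Dividing through by 3135 gives the monic gcd z+8.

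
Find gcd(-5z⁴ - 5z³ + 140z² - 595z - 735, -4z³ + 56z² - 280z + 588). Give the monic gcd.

Apply the Euclidean algorithm:
  -5z⁴ - 5z³ + 140z² - 595z - 735 = ((5/4)z + 75/4)(-4z³ + 56z² - 280z + 588) + (-560z² + 3920z - 11760)
  -4z³ + 56z² - 280z + 588 = ((1/140)z - 1/20)(-560z² + 3920z - 11760) + (0)
Last nonzero remainder: -560z² + 3920z - 11760. Dividing through by -560 gives the monic gcd z² - 7z + 21.

z² - 7z + 21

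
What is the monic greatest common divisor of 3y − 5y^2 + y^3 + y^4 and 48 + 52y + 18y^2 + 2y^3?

3 + y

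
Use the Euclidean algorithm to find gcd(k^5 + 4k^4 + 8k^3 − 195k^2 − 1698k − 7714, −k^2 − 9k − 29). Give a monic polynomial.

Apply the Euclidean algorithm:
  k^5 + 4k^4 + 8k^3 − 195k^2 − 1698k − 7714 = (−k^3 + 5k^2 − 24k + 266)(−k^2 − 9k − 29) + (0)
Last nonzero remainder: −k^2 − 9k − 29. Dividing through by −1 gives the monic gcd k^2 + 9k + 29.

k^2 + 9k + 29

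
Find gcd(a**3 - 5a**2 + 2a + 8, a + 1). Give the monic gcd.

a + 1

By polynomial division,
  a**3 - 5a**2 + 2a + 8 = (a**2 - 6a + 8)(a + 1) + (0)
The last nonzero remainder a + 1 is already monic.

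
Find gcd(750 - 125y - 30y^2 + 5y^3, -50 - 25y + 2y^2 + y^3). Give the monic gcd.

-25 + y^2

By polynomial division,
  5y^3 - 30y^2 - 125y + 750 = (5)(y^3 + 2y^2 - 25y - 50) + (-40y^2 + 1000)
  y^3 + 2y^2 - 25y - 50 = (-(1/40)y - 1/20)(-40y^2 + 1000) + (0)
Last nonzero remainder: -40y^2 + 1000. Dividing through by -40 gives the monic gcd y^2 - 25.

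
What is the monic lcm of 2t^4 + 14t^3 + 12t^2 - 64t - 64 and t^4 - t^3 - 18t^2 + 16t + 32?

t^5 + 3t^4 - 22t^3 - 56t^2 + 96t + 128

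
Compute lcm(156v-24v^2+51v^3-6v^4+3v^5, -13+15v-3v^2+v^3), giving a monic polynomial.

-52v+60v^2-25v^3+19v^4-3v^5+v^6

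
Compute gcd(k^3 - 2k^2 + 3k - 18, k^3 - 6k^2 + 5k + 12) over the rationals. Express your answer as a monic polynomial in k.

k - 3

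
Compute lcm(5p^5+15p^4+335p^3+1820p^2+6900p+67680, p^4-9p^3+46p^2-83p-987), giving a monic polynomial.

p^7-p^6+34p^5+33p^4-1483p^3+372p^2-83124p-284256

Apply the Euclidean algorithm:
  5p^5+15p^4+335p^3+1820p^2+6900p+67680 = (5p+60)(p^4-9p^3+46p^2-83p-987) + (645p^3-525p^2+16815p+126900)
  p^4-9p^3+46p^2-83p-987 = ((1/645)p-352/27735)(645p^3-525p^2+16815p+126900) + ((24531/1849)p^2-(122655/1849)p+1152957/1849)
  645p^3-525p^2+16815p+126900 = ((397535/8177)p+1664100/8177)((24531/1849)p^2-(122655/1849)p+1152957/1849) + (0)
Last nonzero remainder: (24531/1849)p^2-(122655/1849)p+1152957/1849. Dividing through by 24531/1849 gives the monic gcd p^2-5p+47.
Then lcm(f, g) = f·g / gcd(f, g); expanding and making the result monic gives the answer.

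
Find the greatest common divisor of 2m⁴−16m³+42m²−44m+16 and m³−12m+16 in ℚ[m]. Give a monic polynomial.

m−2

Euclidean algorithm in ℚ[m]:
  2m⁴−16m³+42m²−44m+16 = (2m−16)(m³−12m+16) + (66m²−268m+272)
  m³−12m+16 = ((1/66)m+67/1089)(66m²−268m+272) + ((400/1089)m−800/1089)
  66m²−268m+272 = ((35937/200)m−18513/50)((400/1089)m−800/1089) + (0)
Last nonzero remainder: (400/1089)m−800/1089. Dividing through by 400/1089 gives the monic gcd m−2.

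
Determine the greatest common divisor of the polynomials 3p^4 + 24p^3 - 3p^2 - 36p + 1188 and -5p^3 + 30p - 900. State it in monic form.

p + 6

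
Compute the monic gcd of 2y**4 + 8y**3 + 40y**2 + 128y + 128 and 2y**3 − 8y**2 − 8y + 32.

y + 2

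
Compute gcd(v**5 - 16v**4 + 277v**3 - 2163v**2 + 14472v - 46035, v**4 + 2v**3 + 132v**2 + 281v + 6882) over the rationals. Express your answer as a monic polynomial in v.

Apply the Euclidean algorithm:
  v**5 - 16v**4 + 277v**3 - 2163v**2 + 14472v - 46035 = (v - 18)(v**4 + 2v**3 + 132v**2 + 281v + 6882) + (181v**3 - 68v**2 + 12648v + 77841)
  v**4 + 2v**3 + 132v**2 + 281v + 6882 = ((1/181)v + 430/32761)(181v**3 - 68v**2 + 12648v + 77841) + ((2064404/32761)v**2 - (10322020/32761)v + 191989572/32761)
  181v**3 - 68v**2 + 12648v + 77841 = ((5929741/2064404)v + 27420957/2064404)((2064404/32761)v**2 - (10322020/32761)v + 191989572/32761) + (0)
Last nonzero remainder: (2064404/32761)v**2 - (10322020/32761)v + 191989572/32761. Dividing through by 2064404/32761 gives the monic gcd v**2 - 5v + 93.

v**2 - 5v + 93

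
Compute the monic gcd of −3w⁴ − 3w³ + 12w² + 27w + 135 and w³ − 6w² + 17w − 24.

Repeated division with remainder:
  −3w⁴ − 3w³ + 12w² + 27w + 135 = (−3w − 21)(w³ − 6w² + 17w − 24) + (−63w² + 312w − 369)
  w³ − 6w² + 17w − 24 = (−(1/63)w + 22/1323)(−63w² + 312w − 369) + ((2626/441)w − 2626/147)
  −63w² + 312w − 369 = (−(27783/2626)w + 54243/2626)((2626/441)w − 2626/147) + (0)
Last nonzero remainder: (2626/441)w − 2626/147. Dividing through by 2626/441 gives the monic gcd w − 3.

w − 3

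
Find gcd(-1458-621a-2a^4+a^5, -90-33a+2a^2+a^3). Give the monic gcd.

-18-3a+a^2

By polynomial division,
  a^5-2a^4-621a-1458 = (a^2-4a+41)(a^3+2a^2-33a-90) + (-124a^2+372a+2232)
  a^3+2a^2-33a-90 = (-(1/124)a-5/124)(-124a^2+372a+2232) + (0)
Last nonzero remainder: -124a^2+372a+2232. Dividing through by -124 gives the monic gcd a^2-3a-18.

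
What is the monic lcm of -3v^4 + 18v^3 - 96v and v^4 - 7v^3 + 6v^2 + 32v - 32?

Euclidean algorithm in ℚ[v]:
  -3v^4 + 18v^3 - 96v = (-3)(v^4 - 7v^3 + 6v^2 + 32v - 32) + (-3v^3 + 18v^2 - 96)
  v^4 - 7v^3 + 6v^2 + 32v - 32 = (-(1/3)v + 1/3)(-3v^3 + 18v^2 - 96) + (0)
Last nonzero remainder: -3v^3 + 18v^2 - 96. Dividing through by -3 gives the monic gcd v^3 - 6v^2 + 32.
Then lcm(f, g) = f·g / gcd(f, g); expanding and making the result monic gives the answer.

v^5 - 7v^4 + 6v^3 + 32v^2 - 32v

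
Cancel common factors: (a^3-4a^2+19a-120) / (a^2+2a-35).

(a^2+a+24)/(a+7)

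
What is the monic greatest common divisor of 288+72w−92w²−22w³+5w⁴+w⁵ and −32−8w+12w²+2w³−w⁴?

16−4w−4w²+w³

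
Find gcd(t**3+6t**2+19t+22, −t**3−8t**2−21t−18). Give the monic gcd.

Repeated division with remainder:
  t**3+6t**2+19t+22 = (−1)(−t**3−8t**2−21t−18) + (−2t**2−2t+4)
  −t**3−8t**2−21t−18 = ((1/2)t+7/2)(−2t**2−2t+4) + (−16t−32)
  −2t**2−2t+4 = ((1/8)t−1/8)(−16t−32) + (0)
Last nonzero remainder: −16t−32. Dividing through by −16 gives the monic gcd t+2.

t+2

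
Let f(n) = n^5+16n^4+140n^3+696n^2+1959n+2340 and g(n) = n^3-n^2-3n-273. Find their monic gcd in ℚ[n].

n^2+6n+39

Apply the Euclidean algorithm:
  n^5+16n^4+140n^3+696n^2+1959n+2340 = (n^2+17n+160)(n^3-n^2-3n-273) + (1180n^2+7080n+46020)
  n^3-n^2-3n-273 = ((1/1180)n-7/1180)(1180n^2+7080n+46020) + (0)
Last nonzero remainder: 1180n^2+7080n+46020. Dividing through by 1180 gives the monic gcd n^2+6n+39.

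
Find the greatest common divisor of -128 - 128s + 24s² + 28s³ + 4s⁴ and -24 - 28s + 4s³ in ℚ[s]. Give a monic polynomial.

1 + s

By polynomial division,
  4s⁴ + 28s³ + 24s² - 128s - 128 = (s + 7)(4s³ - 28s - 24) + (52s² + 92s + 40)
  4s³ - 28s - 24 = ((1/13)s - 23/169)(52s² + 92s + 40) + (-(3136/169)s - 3136/169)
  52s² + 92s + 40 = (-(2197/784)s - 845/392)(-(3136/169)s - 3136/169) + (0)
Last nonzero remainder: -(3136/169)s - 3136/169. Dividing through by -3136/169 gives the monic gcd s + 1.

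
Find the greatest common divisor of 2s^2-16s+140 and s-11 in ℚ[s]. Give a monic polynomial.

1

Euclidean algorithm in ℚ[s]:
  2s^2-16s+140 = (2s+6)(s-11) + (206)
  s-11 = ((1/206)s-11/206)(206) + (0)
The last nonzero remainder is the constant 206, so the polynomials are coprime and gcd = 1.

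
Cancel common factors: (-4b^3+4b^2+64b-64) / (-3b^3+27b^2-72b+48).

Repeated division with remainder:
  -4b^3+4b^2+64b-64 = (4/3)(-3b^3+27b^2-72b+48) + (-32b^2+160b-128)
  -3b^3+27b^2-72b+48 = ((3/32)b-3/8)(-32b^2+160b-128) + (0)
Last nonzero remainder: -32b^2+160b-128. Dividing through by -32 gives the monic gcd b^2-5b+4.
Cancel b^2-5b+4 from numerator and denominator to get the reduced form.

(4b+16)/(3b-12)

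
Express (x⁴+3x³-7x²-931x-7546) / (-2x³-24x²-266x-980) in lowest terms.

Repeated division with remainder:
  x⁴+3x³-7x²-931x-7546 = (-(1/2)x+9/2)(-2x³-24x²-266x-980) + (-32x²-224x-3136)
  -2x³-24x²-266x-980 = ((1/16)x+5/16)(-32x²-224x-3136) + (0)
Last nonzero remainder: -32x²-224x-3136. Dividing through by -32 gives the monic gcd x²+7x+98.
Cancel x²+7x+98 from numerator and denominator to get the reduced form.

(-x²+4x+77)/(2x+10)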